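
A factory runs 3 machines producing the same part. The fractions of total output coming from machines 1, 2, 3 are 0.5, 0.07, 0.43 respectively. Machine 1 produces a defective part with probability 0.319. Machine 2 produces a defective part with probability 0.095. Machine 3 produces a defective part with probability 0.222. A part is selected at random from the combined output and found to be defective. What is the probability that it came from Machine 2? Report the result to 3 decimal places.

Posterior probability ≈ 0.025

Tabulate prior·likelihood by source: [1] prior 0.5, lik 0.319, product 0.1595; [2] prior 0.07, lik 0.095, product 0.006650; [3] prior 0.43, lik 0.222, product 0.09546.
Normalizing constant = 0.26161; the posterior for Machine 2 is its product over the sum, 0.006650/0.26161 = 0.025.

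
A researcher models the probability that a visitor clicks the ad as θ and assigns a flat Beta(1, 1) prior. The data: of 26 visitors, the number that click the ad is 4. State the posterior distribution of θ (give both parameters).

Posterior: Beta(5, 23)

Observing 4 successes and 22 failures updates Beta(1, 1) by adding the success and failure counts to the two shape parameters: α = 1+4 = 5, β = 1+22 = 23.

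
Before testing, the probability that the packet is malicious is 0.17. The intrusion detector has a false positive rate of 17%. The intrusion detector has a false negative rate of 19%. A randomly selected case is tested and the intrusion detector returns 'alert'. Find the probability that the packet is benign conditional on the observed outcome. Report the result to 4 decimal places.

P(¬H | E) ≈ 0.5061

Write H for 'the packet is malicious'. Prior odds H:¬H = 0.17/0.83 = 0.20482. For the 'alert' outcome, the likelihood ratio is 0.81/0.17 = 4.7647.
Posterior odds = 0.20482 × 4.7647 = 0.97590, so P(H|E) = 0.97590/(1+0.97590) = 0.4939. Then P(¬H|E) = 1 − 0.4939 = 0.5061.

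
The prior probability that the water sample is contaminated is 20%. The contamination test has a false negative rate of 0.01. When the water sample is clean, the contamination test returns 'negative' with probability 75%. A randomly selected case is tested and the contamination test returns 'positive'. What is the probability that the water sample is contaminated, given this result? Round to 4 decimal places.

P(H | E) ≈ 0.4975

Let H be the event that the water sample is contaminated. P(H) = 0.2, so P(¬H) = 0.8. With E the 'positive' result, P(E|H) = 0.99 and P(E|¬H) = 0.25.
P(E) = 0.99·0.2 + 0.25·0.8 = 0.19800 + 0.20000 = 0.39800.
By Bayes' theorem, P(H|E) = 0.19800 / 0.39800 = 0.4975.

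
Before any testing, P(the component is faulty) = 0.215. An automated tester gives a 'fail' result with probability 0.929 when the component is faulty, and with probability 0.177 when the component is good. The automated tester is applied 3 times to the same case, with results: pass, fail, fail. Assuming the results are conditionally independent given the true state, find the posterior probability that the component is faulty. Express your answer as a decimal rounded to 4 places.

With H the event that the component is faulty, the joint likelihood of the observed sequence is P(data|H) = 0.071·0.929·0.929 = 0.061276 and P(data|¬H) = 0.823·0.177·0.177 = 0.025784.
Bayes: P(H|data) = 0.215·0.061276 / (0.215·0.061276 + 0.785·0.025784) = 0.013174/0.033415 = 0.3943.

Posterior P(H) ≈ 0.3943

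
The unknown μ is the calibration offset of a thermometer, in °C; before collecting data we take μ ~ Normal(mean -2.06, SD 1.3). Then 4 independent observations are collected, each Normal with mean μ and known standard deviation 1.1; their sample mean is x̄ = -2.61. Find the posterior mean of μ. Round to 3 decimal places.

Posterior mean ≈ -2.526

With known σ, the Normal prior is conjugate. Weight on the data is w = (n/σ²)/(n/σ² + 1/τ₀²) = 3.30579/(3.30579+0.591716) = 0.84818.
Posterior mean = w·x̄ + (1−w)·μ₀ = 0.84818·-2.61 + 0.15182·-2.06 = -2.526.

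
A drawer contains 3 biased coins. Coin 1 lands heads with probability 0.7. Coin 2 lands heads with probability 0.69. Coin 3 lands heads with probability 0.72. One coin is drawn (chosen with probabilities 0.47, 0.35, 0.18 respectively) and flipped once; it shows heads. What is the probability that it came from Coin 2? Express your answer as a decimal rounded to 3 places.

P(heads|C1) = 0.7; P(heads|C2) = 0.69; P(heads|C3) = 0.72.
Prior × likelihood for each source: 0.47·0.7=0.3290, 0.35·0.69=0.2415, 0.18·0.72=0.1296. Summing gives P(heads) = 0.70010.
P(Coin 2 | heads) = 0.2415 / 0.70010 = 0.345.

Posterior probability ≈ 0.345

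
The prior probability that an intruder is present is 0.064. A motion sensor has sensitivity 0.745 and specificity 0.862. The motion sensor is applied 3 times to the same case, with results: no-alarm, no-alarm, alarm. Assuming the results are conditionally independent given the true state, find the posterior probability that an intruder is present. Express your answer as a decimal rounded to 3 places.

Posterior P(H) ≈ 0.031

Let H be the event that an intruder is present; start with P(H) = 0.064. P('alarm'|H) = 0.745, P('alarm'|¬H) = 0.138.
Update on result 1 ('no-alarm'): P(H) ← 0.255·0.0640 / (0.255·0.0640 + 0.862·0.9360) = 0.016320/0.82315 = 0.0198.
Update on result 2 ('no-alarm'): P(H) ← 0.255·0.0198 / (0.255·0.0198 + 0.862·0.9802) = 0.0050557/0.84997 = 0.0059.
Update on result 3 ('alarm'): P(H) ← 0.745·0.0059 / (0.745·0.0059 + 0.138·0.9941) = 0.0044313/0.14161 = 0.0313.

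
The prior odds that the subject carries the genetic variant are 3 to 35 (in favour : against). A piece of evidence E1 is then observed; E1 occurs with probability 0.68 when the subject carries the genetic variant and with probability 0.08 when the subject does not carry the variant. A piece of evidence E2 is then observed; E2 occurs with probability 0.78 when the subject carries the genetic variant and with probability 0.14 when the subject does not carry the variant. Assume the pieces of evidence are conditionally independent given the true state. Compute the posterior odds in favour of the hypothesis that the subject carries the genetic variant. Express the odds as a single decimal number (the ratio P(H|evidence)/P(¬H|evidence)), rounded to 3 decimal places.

Posterior odds ≈ 4.059

Prior odds = 3/35 = 0.085714.
Likelihood ratio for E1 = 0.68/0.08 = 8.5000.
Likelihood ratio for E2 = 0.78/0.14 = 5.5714.
Posterior odds = prior odds × LR₁ × LR₂ = 4.0592.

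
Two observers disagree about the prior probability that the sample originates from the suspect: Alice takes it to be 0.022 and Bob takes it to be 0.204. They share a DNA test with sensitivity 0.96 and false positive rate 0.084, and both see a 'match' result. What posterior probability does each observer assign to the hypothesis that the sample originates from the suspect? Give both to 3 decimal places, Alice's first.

The likelihood ratio for a 'match' result is 0.96/0.084 = 11.429.
Alice: prior odds 0.022/0.978 = 0.022495; posterior odds 0.25708; posterior probability 0.205.
Bob: prior odds 0.204/0.796 = 0.25628; posterior odds 2.9289; posterior probability 0.745.

Alice: 0.205; Bob: 0.745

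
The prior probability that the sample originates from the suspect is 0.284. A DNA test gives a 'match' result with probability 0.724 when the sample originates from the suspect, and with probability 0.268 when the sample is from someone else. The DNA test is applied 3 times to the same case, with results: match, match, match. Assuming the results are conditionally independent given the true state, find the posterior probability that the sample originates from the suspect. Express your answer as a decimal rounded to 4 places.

Posterior P(H) ≈ 0.8866

Let H be the event that the sample originates from the suspect; start with P(H) = 0.284. P('match'|H) = 0.724, P('match'|¬H) = 0.268.
Update on result 1 ('match'): P(H) ← 0.724·0.2840 / (0.724·0.2840 + 0.268·0.7160) = 0.20562/0.39750 = 0.5173.
Update on result 2 ('match'): P(H) ← 0.724·0.5173 / (0.724·0.5173 + 0.268·0.4827) = 0.37450/0.50387 = 0.7432.
Update on result 3 ('match'): P(H) ← 0.724·0.7432 / (0.724·0.7432 + 0.268·0.2568) = 0.53811/0.60692 = 0.8866.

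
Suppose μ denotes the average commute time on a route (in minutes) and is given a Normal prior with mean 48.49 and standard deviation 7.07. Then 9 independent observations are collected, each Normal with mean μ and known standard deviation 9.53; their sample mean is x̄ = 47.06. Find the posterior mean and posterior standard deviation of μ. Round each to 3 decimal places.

Prior precision 1/τ₀² = 1/7.07² = 0.0200060; data precision n/σ² = 9/9.53² = 0.0990961.
Posterior precision = 0.0200060 + 0.0990961 = 0.119102, giving posterior SD = 1/√0.119102 = 2.898.
Posterior mean = (0.0200060·48.49 + 0.0990961·47.06) / 0.119102 = 47.300.

Posterior mean ≈ 47.300; posterior SD ≈ 2.898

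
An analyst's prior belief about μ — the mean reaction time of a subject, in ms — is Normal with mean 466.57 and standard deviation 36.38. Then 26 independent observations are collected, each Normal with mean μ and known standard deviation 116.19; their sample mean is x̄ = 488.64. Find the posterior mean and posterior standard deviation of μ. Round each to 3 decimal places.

Posterior mean ≈ 482.421; posterior SD ≈ 19.311

With known σ, the Normal prior is conjugate. Weight on the data is w = (n/σ²)/(n/σ² + 1/τ₀²) = 0.00192591/(0.00192591+0.00075557) = 0.71823.
Posterior mean = w·x̄ + (1−w)·μ₀ = 0.71823·488.64 + 0.28177·466.57 = 482.421. Posterior variance = 1/(0.00192591+0.00075557) = 372.928, so SD = 19.311.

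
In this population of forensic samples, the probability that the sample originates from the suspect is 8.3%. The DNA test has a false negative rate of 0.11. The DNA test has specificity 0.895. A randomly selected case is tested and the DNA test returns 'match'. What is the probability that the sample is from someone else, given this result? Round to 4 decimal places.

P(¬H | E) ≈ 0.5659

Write H for 'the sample originates from the suspect'. Prior odds H:¬H = 0.083/0.917 = 0.090513. For the 'match' outcome, the likelihood ratio is 0.89/0.105 = 8.4762.
Posterior odds = 0.090513 × 8.4762 = 0.76720, so P(H|E) = 0.76720/(1+0.76720) = 0.4341. Then P(¬H|E) = 1 − 0.4341 = 0.5659.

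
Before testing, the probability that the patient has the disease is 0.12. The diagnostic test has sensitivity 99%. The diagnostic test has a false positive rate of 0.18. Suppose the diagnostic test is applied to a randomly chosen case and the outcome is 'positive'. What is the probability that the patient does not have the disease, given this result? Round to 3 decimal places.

P(¬H | E) ≈ 0.571

Let H be the event that the patient has the disease. P(H) = 0.12, so P(¬H) = 0.88. With E the 'positive' result, P(E|H) = 0.99 and P(E|¬H) = 0.18.
P(E) = 0.99·0.12 + 0.18·0.88 = 0.11880 + 0.15840 = 0.27720.
By Bayes' theorem, P(H|E) = 0.11880 / 0.27720 = 0.429. Hence P(¬H|E) = 1 − 0.429 = 0.571.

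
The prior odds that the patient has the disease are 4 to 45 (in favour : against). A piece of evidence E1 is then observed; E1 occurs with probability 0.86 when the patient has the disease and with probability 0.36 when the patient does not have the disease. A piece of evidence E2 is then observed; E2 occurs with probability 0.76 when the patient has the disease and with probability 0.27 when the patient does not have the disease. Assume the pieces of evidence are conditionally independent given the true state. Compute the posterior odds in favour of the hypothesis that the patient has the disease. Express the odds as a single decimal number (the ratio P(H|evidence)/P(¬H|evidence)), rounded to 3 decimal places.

Prior odds = 4/45 = 0.088889. In log-odds, ln(0.088889) = -2.4204.
Add log likelihood ratios: ln(2.3889) + ln(2.8148) = 1.9057.
Posterior log-odds = -0.51464, so posterior odds = exp(-0.51464) = 0.59771.

Posterior odds ≈ 0.598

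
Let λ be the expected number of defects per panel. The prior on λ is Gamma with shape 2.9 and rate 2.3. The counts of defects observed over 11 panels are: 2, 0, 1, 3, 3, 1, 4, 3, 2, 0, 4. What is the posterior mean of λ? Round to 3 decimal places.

The Poisson likelihood adds the total count to the shape and the number of exposure periods to the rate. Here ∑xᵢ = 23 and n = 11, so shape 2.9→25.9 and rate 2.3→13.3.
E[λ | data] = 25.9/13.3 = 1.947.

Posterior mean ≈ 1.947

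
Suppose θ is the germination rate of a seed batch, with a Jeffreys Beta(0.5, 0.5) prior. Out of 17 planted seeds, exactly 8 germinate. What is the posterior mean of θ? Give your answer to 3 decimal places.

The binomial likelihood is conjugate to the Beta prior: with 8 successes and 9 failures, the posterior is Beta(0.5+8, 0.5+9) = Beta(8.5, 9.5).
E[θ | data] = 8.5/(8.5+9.5) = 0.472.

Posterior mean ≈ 0.472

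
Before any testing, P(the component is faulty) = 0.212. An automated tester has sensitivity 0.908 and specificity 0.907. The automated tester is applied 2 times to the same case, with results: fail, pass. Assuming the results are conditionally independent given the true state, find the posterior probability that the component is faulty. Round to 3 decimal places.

Posterior P(H) ≈ 0.210

Let H be the event that the component is faulty; start with P(H) = 0.212. P('fail'|H) = 0.908, P('fail'|¬H) = 0.093.
Update on result 1 ('fail'): P(H) ← 0.908·0.2120 / (0.908·0.2120 + 0.093·0.7880) = 0.19250/0.26578 = 0.7243.
Update on result 2 ('pass'): P(H) ← 0.092·0.7243 / (0.092·0.7243 + 0.907·0.2757) = 0.066633/0.31672 = 0.2104.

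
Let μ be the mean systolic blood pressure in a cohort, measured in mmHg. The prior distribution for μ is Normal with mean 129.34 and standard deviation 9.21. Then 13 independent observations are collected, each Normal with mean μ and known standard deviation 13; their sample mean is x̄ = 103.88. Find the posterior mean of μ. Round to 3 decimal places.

With known σ, the Normal prior is conjugate. Weight on the data is w = (n/σ²)/(n/σ² + 1/τ₀²) = 0.0769231/(0.0769231+0.0117891) = 0.86711.
Posterior mean = w·x̄ + (1−w)·μ₀ = 0.86711·103.88 + 0.13289·129.34 = 107.263.

Posterior mean ≈ 107.263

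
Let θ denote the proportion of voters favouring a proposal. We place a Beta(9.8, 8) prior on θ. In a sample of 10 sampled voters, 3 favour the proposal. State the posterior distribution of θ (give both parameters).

Observing 3 successes and 7 failures updates Beta(9.8, 8) by adding the success and failure counts to the two shape parameters: α = 9.8+3 = 12.8, β = 8+7 = 15.

Posterior: Beta(12.8, 15)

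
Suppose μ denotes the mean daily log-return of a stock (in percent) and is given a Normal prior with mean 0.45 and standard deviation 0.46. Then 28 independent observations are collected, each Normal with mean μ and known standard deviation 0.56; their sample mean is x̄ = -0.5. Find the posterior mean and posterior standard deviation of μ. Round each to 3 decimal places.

With known σ, the Normal prior is conjugate. Weight on the data is w = (n/σ²)/(n/σ² + 1/τ₀²) = 89.2857/(89.2857+4.72590) = 0.94973.
Posterior mean = w·x̄ + (1−w)·μ₀ = 0.94973·-0.5 + 0.050269·0.45 = -0.452. Posterior variance = 1/(89.2857+4.72590) = 0.0106370, so SD = 0.103.

Posterior mean ≈ -0.452; posterior SD ≈ 0.103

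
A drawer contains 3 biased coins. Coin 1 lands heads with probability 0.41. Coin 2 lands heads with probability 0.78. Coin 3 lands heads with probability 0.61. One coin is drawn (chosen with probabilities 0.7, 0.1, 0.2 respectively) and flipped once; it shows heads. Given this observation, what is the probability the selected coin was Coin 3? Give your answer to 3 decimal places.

Posterior probability ≈ 0.251

Tabulate prior·likelihood by source: [1] prior 0.7, lik 0.41, product 0.2870; [2] prior 0.1, lik 0.78, product 0.07800; [3] prior 0.2, lik 0.61, product 0.1220.
Normalizing constant = 0.48700; the posterior for Coin 3 is its product over the sum, 0.1220/0.48700 = 0.251.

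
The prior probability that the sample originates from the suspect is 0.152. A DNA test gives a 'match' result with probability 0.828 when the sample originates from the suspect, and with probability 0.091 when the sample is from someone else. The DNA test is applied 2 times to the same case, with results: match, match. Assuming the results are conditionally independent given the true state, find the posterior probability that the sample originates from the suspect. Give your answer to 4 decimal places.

Posterior P(H) ≈ 0.9369

Let H be the event that the sample originates from the suspect; start with P(H) = 0.152. P('match'|H) = 0.828, P('match'|¬H) = 0.091.
Update on result 1 ('match'): P(H) ← 0.828·0.1520 / (0.828·0.1520 + 0.091·0.8480) = 0.12586/0.20302 = 0.6199.
Update on result 2 ('match'): P(H) ← 0.828·0.6199 / (0.828·0.6199 + 0.091·0.3801) = 0.51328/0.54787 = 0.9369.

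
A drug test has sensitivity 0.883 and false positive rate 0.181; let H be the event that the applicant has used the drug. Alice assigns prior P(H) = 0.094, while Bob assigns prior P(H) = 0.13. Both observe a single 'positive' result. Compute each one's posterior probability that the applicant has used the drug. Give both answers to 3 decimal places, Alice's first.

The likelihood ratio for a 'positive' result is 0.883/0.181 = 4.8785.
Alice: prior odds 0.094/0.906 = 0.10375; posterior odds 0.50615; posterior probability 0.336.
Bob: prior odds 0.13/0.87 = 0.14943; posterior odds 0.72896; posterior probability 0.422.

Alice: 0.336; Bob: 0.422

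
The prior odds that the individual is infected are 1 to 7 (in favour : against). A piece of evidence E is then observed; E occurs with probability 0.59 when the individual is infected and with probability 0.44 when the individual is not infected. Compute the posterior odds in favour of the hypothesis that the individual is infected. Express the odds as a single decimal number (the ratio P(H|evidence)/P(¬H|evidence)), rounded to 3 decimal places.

Prior odds = 1/7 = 0.14286.
Likelihood ratio for E = 0.59/0.44 = 1.3409.
Posterior odds = prior odds × LR = 0.19156.

Posterior odds ≈ 0.192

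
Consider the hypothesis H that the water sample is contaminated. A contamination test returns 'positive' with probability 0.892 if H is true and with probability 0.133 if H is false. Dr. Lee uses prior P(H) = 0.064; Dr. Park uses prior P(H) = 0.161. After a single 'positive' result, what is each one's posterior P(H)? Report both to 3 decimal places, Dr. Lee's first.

Dr. Lee: 0.314; Dr. Park: 0.563

The likelihood ratio for a 'positive' result is 0.892/0.133 = 6.7068.
Dr. Lee: prior odds 0.064/0.936 = 0.068376; posterior odds 0.45858; posterior probability 0.314.
Dr. Park: prior odds 0.161/0.839 = 0.19190; posterior odds 1.2870; posterior probability 0.563.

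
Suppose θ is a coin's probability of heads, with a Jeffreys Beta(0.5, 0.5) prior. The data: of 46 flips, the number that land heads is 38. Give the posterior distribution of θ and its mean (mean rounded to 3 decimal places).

Observing 38 successes and 8 failures updates Beta(0.5, 0.5) by adding the success and failure counts to the two shape parameters: α = 0.5+38 = 38.5, β = 0.5+8 = 8.5.
E[θ | data] = 38.5/(38.5+8.5) = 0.819.

Posterior: Beta(38.5, 8.5); mean ≈ 0.819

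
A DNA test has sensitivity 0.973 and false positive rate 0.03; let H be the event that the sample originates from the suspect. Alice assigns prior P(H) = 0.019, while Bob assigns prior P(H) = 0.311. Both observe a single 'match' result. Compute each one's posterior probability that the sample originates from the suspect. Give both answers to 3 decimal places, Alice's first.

Alice: 0.386; Bob: 0.936

The likelihood ratio for a 'match' result is 0.973/0.03 = 32.433.
Alice: prior odds 0.019/0.981 = 0.019368; posterior odds 0.62817; posterior probability 0.386.
Bob: prior odds 0.311/0.689 = 0.45138; posterior odds 14.640; posterior probability 0.936.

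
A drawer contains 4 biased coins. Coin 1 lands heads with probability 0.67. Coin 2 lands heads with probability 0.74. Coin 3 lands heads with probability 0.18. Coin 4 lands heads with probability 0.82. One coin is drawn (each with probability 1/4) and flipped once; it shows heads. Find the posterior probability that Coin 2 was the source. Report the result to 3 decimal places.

P(heads|C1) = 0.67; P(heads|C2) = 0.74; P(heads|C3) = 0.18; P(heads|C4) = 0.82.
Prior × likelihood for each source: 0.25·0.67=0.1675, 0.25·0.74=0.1850, 0.25·0.18=0.04500, 0.25·0.82=0.2050. Summing gives P(heads) = 0.60250.
P(Coin 2 | heads) = 0.1850 / 0.60250 = 0.307.

Posterior probability ≈ 0.307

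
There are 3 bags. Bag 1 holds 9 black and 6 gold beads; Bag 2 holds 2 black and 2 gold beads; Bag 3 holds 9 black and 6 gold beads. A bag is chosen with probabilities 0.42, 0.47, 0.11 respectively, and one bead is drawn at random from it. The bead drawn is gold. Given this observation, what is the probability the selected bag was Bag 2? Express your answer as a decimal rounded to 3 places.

Posterior probability ≈ 0.526

P(gold|Bag 1) = 0.4; P(gold|Bag 2) = 0.5; P(gold|Bag 3) = 0.4.
Prior × likelihood for each source: 0.42·0.4=0.1680, 0.47·0.5=0.2350, 0.11·0.4=0.04400. Summing gives P(gold) = 0.44700.
P(Bag 2 | gold) = 0.2350 / 0.44700 = 0.526.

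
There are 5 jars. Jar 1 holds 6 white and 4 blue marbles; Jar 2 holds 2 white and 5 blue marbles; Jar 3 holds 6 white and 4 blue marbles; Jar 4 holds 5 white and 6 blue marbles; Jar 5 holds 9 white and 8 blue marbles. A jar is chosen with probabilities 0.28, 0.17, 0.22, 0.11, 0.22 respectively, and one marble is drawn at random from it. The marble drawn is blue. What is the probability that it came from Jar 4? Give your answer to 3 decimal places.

Posterior probability ≈ 0.124

P(blue|Jar 1) = 0.4; P(blue|Jar 2) = 0.7143; P(blue|Jar 3) = 0.4; P(blue|Jar 4) = 0.5455; P(blue|Jar 5) = 0.4706.
Prior × likelihood for each source: 0.28·0.4=0.1120, 0.17·0.7143=0.1214, 0.22·0.4=0.08800, 0.11·0.5455=0.06000, 0.22·0.4706=0.1035. Summing gives P(blue) = 0.48496.
P(Jar 4 | blue) = 0.06000 / 0.48496 = 0.124.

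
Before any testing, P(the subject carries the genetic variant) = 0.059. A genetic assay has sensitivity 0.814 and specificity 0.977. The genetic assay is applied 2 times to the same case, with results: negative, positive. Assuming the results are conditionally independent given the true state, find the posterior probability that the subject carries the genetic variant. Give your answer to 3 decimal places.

Posterior P(H) ≈ 0.297

Let H be the event that the subject carries the genetic variant; start with P(H) = 0.059. P('positive'|H) = 0.814, P('positive'|¬H) = 0.023.
Update on result 1 ('negative'): P(H) ← 0.186·0.0590 / (0.186·0.0590 + 0.977·0.9410) = 0.010974/0.93033 = 0.0118.
Update on result 2 ('positive'): P(H) ← 0.814·0.0118 / (0.814·0.0118 + 0.023·0.9882) = 0.0096018/0.032330 = 0.2970.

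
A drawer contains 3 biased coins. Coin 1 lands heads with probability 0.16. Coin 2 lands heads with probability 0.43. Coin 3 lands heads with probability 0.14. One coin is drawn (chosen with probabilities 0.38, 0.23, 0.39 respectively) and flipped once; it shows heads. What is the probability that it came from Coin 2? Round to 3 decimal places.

Posterior probability ≈ 0.462

P(heads|C1) = 0.16; P(heads|C2) = 0.43; P(heads|C3) = 0.14.
Prior × likelihood for each source: 0.38·0.16=0.06080, 0.23·0.43=0.09890, 0.39·0.14=0.05460. Summing gives P(heads) = 0.21430.
P(Coin 2 | heads) = 0.09890 / 0.21430 = 0.462.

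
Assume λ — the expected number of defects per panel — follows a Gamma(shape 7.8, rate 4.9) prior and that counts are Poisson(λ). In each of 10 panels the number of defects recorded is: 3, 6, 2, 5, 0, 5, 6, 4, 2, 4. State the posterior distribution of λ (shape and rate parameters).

The Poisson likelihood adds the total count to the shape and the number of exposure periods to the rate. Here ∑xᵢ = 37 and n = 10, so shape 7.8→44.8 and rate 4.9→14.9.

Posterior: Gamma(shape=44.8, rate=14.9)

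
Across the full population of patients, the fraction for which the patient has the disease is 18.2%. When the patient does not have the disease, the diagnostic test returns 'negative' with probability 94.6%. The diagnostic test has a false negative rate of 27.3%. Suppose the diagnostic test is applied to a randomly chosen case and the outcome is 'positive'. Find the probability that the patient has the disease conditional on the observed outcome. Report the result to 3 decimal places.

P(H | E) ≈ 0.750

Let H be the event that the patient has the disease. P(H) = 0.182, so P(¬H) = 0.818. With E the 'positive' result, P(E|H) = 0.727 and P(E|¬H) = 0.054.
P(E) = 0.727·0.182 + 0.054·0.818 = 0.13231 + 0.044172 = 0.17649.
By Bayes' theorem, P(H|E) = 0.13231 / 0.17649 = 0.750.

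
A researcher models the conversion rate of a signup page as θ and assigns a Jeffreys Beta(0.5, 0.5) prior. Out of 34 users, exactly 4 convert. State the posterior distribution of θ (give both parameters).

The binomial likelihood is conjugate to the Beta prior: with 4 successes and 30 failures, the posterior is Beta(0.5+4, 0.5+30) = Beta(4.5, 30.5).

Posterior: Beta(4.5, 30.5)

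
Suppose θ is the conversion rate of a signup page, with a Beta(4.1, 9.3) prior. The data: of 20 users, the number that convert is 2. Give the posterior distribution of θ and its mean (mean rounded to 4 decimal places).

The binomial likelihood is conjugate to the Beta prior: with 2 successes and 18 failures, the posterior is Beta(4.1+2, 9.3+18) = Beta(6.1, 27.3).
Posterior mean = α/(α+β) = 6.1/33.4 = 0.1826.

Posterior: Beta(6.1, 27.3); mean ≈ 0.1826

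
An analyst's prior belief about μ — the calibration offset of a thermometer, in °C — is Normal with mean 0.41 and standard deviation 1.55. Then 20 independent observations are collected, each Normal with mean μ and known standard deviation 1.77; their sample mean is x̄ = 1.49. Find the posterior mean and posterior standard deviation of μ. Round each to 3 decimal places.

Prior precision 1/τ₀² = 1/1.55² = 0.416233; data precision n/σ² = 20/1.77² = 6.38386.
Posterior precision = 0.416233 + 6.38386 = 6.80009, giving posterior SD = 1/√6.80009 = 0.383.
Posterior mean = (0.416233·0.41 + 6.38386·1.49) / 6.80009 = 1.424.

Posterior mean ≈ 1.424; posterior SD ≈ 0.383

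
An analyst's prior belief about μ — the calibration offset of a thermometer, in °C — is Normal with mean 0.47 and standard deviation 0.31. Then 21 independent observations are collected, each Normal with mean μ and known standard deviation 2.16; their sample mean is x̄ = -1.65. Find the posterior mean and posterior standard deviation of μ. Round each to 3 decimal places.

Prior precision 1/τ₀² = 1/0.31² = 10.4058; data precision n/σ² = 21/2.16² = 4.50103.
Posterior precision = 10.4058 + 4.50103 = 14.9069, giving posterior SD = 1/√14.9069 = 0.259.
Posterior mean = (10.4058·0.47 + 4.50103·-1.65) / 14.9069 = -0.170.

Posterior mean ≈ -0.170; posterior SD ≈ 0.259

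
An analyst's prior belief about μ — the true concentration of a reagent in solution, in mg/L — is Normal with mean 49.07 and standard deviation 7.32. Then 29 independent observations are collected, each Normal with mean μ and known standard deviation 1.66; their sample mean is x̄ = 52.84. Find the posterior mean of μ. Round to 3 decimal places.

With known σ, the Normal prior is conjugate. Weight on the data is w = (n/σ²)/(n/σ² + 1/τ₀²) = 10.5240/(10.5240+0.0186628) = 0.99823.
Posterior mean = w·x̄ + (1−w)·μ₀ = 0.99823·52.84 + 0.0017702·49.07 = 52.833.

Posterior mean ≈ 52.833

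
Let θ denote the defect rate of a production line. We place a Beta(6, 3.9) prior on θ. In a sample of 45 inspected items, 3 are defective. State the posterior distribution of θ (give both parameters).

Posterior: Beta(9, 45.9)

The binomial likelihood is conjugate to the Beta prior: with 3 successes and 42 failures, the posterior is Beta(6+3, 3.9+42) = Beta(9, 45.9).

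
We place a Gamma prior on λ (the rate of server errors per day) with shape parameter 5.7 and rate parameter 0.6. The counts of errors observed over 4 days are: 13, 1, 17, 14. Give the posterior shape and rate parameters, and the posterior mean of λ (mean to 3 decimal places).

Total count ∑xᵢ = 45 over n = 4 days.
Gamma is conjugate to the Poisson likelihood: posterior is Gamma(shape = 5.7+45 = 50.7, rate = 0.6+4 = 4.6).
E[λ | data] = 50.7/4.6 = 11.022.

Posterior: Gamma(shape=50.7, rate=4.6); mean ≈ 11.022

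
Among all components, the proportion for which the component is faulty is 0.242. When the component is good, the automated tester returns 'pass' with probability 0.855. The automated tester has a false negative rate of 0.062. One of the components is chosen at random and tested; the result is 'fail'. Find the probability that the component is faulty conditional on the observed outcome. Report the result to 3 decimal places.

P(H | E) ≈ 0.674

Let H be the event that the component is faulty. P(H) = 0.242, so P(¬H) = 0.758. With E the 'fail' result, P(E|H) = 0.938 and P(E|¬H) = 0.145.
P(E) = 0.938·0.242 + 0.145·0.758 = 0.22700 + 0.10991 = 0.33691.
By Bayes' theorem, P(H|E) = 0.22700 / 0.33691 = 0.674.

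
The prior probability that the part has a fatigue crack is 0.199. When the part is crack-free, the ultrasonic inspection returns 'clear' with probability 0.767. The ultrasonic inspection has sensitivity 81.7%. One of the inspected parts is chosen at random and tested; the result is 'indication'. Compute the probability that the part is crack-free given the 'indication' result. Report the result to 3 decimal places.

Write H for 'the part has a fatigue crack'. Prior odds H:¬H = 0.199/0.801 = 0.24844. For the 'indication' outcome, the likelihood ratio is 0.817/0.233 = 3.5064.
Posterior odds = 0.24844 × 3.5064 = 0.87114, so P(H|E) = 0.87114/(1+0.87114) = 0.466. Then P(¬H|E) = 1 − 0.466 = 0.534.

P(¬H | E) ≈ 0.534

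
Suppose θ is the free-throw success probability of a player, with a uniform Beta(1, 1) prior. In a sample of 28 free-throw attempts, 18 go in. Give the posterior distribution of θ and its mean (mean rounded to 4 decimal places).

Posterior: Beta(19, 11); mean ≈ 0.6333

Observing 18 successes and 10 failures updates Beta(1, 1) by adding the success and failure counts to the two shape parameters: α = 1+18 = 19, β = 1+10 = 11.
E[θ | data] = 19/(19+11) = 0.6333.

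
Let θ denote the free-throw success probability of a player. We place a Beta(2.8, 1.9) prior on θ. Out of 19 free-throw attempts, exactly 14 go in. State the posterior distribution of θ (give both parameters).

Observing 14 successes and 5 failures updates Beta(2.8, 1.9) by adding the success and failure counts to the two shape parameters: α = 2.8+14 = 16.8, β = 1.9+5 = 6.9.

Posterior: Beta(16.8, 6.9)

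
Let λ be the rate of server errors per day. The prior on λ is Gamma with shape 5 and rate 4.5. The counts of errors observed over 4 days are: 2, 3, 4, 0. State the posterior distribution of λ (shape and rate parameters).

Posterior: Gamma(shape=14, rate=8.5)

The Poisson likelihood adds the total count to the shape and the number of exposure periods to the rate. Here ∑xᵢ = 9 and n = 4, so shape 5→14 and rate 4.5→8.5.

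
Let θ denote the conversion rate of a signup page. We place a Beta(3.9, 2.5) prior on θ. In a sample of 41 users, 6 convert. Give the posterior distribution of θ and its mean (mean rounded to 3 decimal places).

The binomial likelihood is conjugate to the Beta prior: with 6 successes and 35 failures, the posterior is Beta(3.9+6, 2.5+35) = Beta(9.9, 37.5).
Posterior mean = α/(α+β) = 9.9/47.4 = 0.209.

Posterior: Beta(9.9, 37.5); mean ≈ 0.209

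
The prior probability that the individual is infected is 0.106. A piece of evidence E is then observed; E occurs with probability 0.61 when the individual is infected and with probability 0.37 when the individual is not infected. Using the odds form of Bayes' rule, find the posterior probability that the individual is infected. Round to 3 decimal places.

Posterior probability ≈ 0.164

Prior odds = 0.106/(1−0.106) = 0.11857.
Likelihood ratio for E = 0.61/0.37 = 1.6486.
Posterior odds = prior odds × LR = 0.19548.
Posterior probability = odds/(1+odds) = 0.19548/1.1955 = 0.164.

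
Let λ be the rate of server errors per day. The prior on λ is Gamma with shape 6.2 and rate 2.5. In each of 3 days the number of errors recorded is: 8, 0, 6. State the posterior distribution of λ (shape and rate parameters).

The Poisson likelihood adds the total count to the shape and the number of exposure periods to the rate. Here ∑xᵢ = 14 and n = 3, so shape 6.2→20.2 and rate 2.5→5.5.

Posterior: Gamma(shape=20.2, rate=5.5)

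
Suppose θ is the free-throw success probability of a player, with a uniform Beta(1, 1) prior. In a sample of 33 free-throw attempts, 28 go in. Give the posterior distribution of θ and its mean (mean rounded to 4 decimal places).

Posterior: Beta(29, 6); mean ≈ 0.8286

The binomial likelihood is conjugate to the Beta prior: with 28 successes and 5 failures, the posterior is Beta(1+28, 1+5) = Beta(29, 6).
Posterior mean = α/(α+β) = 29/35 = 0.8286.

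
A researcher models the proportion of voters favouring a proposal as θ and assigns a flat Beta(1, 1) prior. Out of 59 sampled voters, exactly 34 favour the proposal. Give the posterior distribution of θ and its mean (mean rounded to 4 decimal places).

Observing 34 successes and 25 failures updates Beta(1, 1) by adding the success and failure counts to the two shape parameters: α = 1+34 = 35, β = 1+25 = 26.
E[θ | data] = 35/(35+26) = 0.5738.

Posterior: Beta(35, 26); mean ≈ 0.5738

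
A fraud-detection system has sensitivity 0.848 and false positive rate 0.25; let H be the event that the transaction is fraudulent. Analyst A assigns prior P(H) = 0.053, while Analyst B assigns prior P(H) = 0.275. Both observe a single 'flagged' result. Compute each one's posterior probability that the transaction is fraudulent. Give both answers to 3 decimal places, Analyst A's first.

Analyst A: 0.160; Analyst B: 0.563

P('+'|H) = 0.848, P('+'|¬H) = 0.25.
Analyst A: numerator 0.848·0.053 = 0.044944; evidence = 0.044944+0.25·0.947 = 0.28169; posterior = 0.160.
Analyst B: numerator 0.848·0.275 = 0.23320; evidence = 0.23320+0.25·0.725 = 0.41445; posterior = 0.563.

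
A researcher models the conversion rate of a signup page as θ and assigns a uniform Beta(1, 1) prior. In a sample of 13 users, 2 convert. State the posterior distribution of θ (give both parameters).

Posterior: Beta(3, 12)

Observing 2 successes and 11 failures updates Beta(1, 1) by adding the success and failure counts to the two shape parameters: α = 1+2 = 3, β = 1+11 = 12.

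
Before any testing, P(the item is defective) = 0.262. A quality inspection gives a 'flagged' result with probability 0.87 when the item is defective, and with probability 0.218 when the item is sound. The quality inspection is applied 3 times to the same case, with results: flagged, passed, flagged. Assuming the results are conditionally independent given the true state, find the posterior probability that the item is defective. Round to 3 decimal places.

With H the event that the item is defective, the joint likelihood of the observed sequence is P(data|H) = 0.87·0.13·0.87 = 0.098397 and P(data|¬H) = 0.218·0.782·0.218 = 0.037164.
Bayes: P(H|data) = 0.262·0.098397 / (0.262·0.098397 + 0.738·0.037164) = 0.025780/0.053207 = 0.4845.

Posterior P(H) ≈ 0.485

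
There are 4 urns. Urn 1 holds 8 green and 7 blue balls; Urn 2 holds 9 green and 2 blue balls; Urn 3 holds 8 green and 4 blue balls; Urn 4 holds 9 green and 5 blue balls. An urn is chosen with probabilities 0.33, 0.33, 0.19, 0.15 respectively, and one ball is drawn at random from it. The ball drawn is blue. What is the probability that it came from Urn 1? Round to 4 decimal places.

Tabulate prior·likelihood by source: [1] prior 0.33, lik 0.4667, product 0.1540; [2] prior 0.33, lik 0.1818, product 0.06000; [3] prior 0.19, lik 0.3333, product 0.06333; [4] prior 0.15, lik 0.3571, product 0.05357.
Normalizing constant = 0.33090; the posterior for Urn 1 is its product over the sum, 0.1540/0.33090 = 0.4654.

Posterior probability ≈ 0.4654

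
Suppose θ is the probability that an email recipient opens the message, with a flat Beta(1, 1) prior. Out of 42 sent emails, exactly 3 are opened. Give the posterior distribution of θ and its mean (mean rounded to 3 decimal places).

Posterior: Beta(4, 40); mean ≈ 0.091

Observing 3 successes and 39 failures updates Beta(1, 1) by adding the success and failure counts to the two shape parameters: α = 1+3 = 4, β = 1+39 = 40.
E[θ | data] = 4/(4+40) = 0.091.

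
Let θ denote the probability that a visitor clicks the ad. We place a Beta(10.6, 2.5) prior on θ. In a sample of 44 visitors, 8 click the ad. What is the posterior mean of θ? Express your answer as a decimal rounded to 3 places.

Posterior mean ≈ 0.326

Observing 8 successes and 36 failures updates Beta(10.6, 2.5) by adding the success and failure counts to the two shape parameters: α = 10.6+8 = 18.6, β = 2.5+36 = 38.5.
E[θ | data] = 18.6/(18.6+38.5) = 0.326.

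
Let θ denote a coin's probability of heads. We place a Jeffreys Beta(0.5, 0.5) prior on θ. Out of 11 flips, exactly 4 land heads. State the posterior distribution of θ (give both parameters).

Observing 4 successes and 7 failures updates Beta(0.5, 0.5) by adding the success and failure counts to the two shape parameters: α = 0.5+4 = 4.5, β = 0.5+7 = 7.5.

Posterior: Beta(4.5, 7.5)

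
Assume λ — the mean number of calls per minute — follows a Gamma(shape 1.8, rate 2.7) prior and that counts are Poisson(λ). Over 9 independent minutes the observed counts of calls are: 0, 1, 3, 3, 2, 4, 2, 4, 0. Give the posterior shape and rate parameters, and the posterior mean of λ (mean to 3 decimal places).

The Poisson likelihood adds the total count to the shape and the number of exposure periods to the rate. Here ∑xᵢ = 19 and n = 9, so shape 1.8→20.8 and rate 2.7→11.7.
Posterior mean = shape/rate = 20.8/11.7 = 1.778.

Posterior: Gamma(shape=20.8, rate=11.7); mean ≈ 1.778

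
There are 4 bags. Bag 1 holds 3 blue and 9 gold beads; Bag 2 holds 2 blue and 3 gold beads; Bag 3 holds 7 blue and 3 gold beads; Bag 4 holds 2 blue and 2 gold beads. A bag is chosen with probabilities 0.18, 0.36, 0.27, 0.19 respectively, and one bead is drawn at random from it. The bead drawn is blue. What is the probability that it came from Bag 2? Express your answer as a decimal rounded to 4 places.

Tabulate prior·likelihood by source: [1] prior 0.18, lik 0.25, product 0.04500; [2] prior 0.36, lik 0.4, product 0.1440; [3] prior 0.27, lik 0.7, product 0.1890; [4] prior 0.19, lik 0.5, product 0.09500.
Normalizing constant = 0.47300; the posterior for Bag 2 is its product over the sum, 0.1440/0.47300 = 0.3044.

Posterior probability ≈ 0.3044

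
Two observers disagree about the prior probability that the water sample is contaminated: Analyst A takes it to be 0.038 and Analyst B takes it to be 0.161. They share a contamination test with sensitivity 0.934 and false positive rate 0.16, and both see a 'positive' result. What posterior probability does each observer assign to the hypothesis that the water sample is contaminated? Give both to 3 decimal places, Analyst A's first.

The likelihood ratio for a 'positive' result is 0.934/0.16 = 5.8375.
Analyst A: prior odds 0.038/0.962 = 0.039501; posterior odds 0.23059; posterior probability 0.187.
Analyst B: prior odds 0.161/0.839 = 0.19190; posterior odds 1.1202; posterior probability 0.528.

Analyst A: 0.187; Analyst B: 0.528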